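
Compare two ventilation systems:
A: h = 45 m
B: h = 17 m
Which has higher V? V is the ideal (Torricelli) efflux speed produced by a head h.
V(A) = 29.71 m/s, V(B) = 18.26 m/s. Answer: A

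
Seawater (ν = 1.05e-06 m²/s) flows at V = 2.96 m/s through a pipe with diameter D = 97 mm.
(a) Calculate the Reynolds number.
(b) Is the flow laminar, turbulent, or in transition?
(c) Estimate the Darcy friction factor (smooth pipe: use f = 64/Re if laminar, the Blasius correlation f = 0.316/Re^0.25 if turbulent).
(a) Re = V·D/ν = 2.96·0.097/1.05e-06 = 273450
(b) Flow regime: turbulent (Re > 4000)
(c) Friction factor: f = 0.316/Re^0.25 = 0.316/273450^0.25 = 0.01382 (Blasius is strictly valid for Re ≲ 1e5; used here as the smooth-pipe estimate the problem specifies)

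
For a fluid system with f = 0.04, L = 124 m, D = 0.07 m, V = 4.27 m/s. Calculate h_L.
Formula: h_L = f \frac{L}{D} \frac{V^2}{2g}
h_L = 0.04·(124/0.07)·4.27²/(2·9.81) = 65.85 m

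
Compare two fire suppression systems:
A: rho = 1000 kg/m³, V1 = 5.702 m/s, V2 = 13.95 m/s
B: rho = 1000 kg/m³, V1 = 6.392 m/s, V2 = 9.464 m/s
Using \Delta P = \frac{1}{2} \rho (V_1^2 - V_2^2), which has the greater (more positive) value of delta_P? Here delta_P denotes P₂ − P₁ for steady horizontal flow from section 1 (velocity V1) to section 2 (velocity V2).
delta_P(A) = -81.04 kPa, delta_P(B) = -24.35 kPa. Answer: B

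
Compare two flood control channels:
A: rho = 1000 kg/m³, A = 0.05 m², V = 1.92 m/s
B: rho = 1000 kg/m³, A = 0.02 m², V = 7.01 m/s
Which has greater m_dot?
m_dot(A) = 96 kg/s, m_dot(B) = 140.2 kg/s. Answer: B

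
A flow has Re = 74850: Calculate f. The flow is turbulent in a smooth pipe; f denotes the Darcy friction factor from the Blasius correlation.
Formula: f = \frac{0.316}{Re^{0.25}}
f = 0.316/74850^0.25 = 0.0191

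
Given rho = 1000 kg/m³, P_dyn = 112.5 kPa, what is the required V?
Formula: P_{dyn} = \frac{1}{2} \rho V^2
Substituting knowns: 112.5 = 0.5·1000·V²/1000
Solving for V: V = √(2·(112.5·1000)/1000) = 15 m/s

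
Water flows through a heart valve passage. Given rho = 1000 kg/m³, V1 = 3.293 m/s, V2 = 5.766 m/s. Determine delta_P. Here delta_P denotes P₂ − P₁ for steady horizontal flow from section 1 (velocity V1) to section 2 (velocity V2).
Formula: \Delta P = \frac{1}{2} \rho (V_1^2 - V_2^2)
delta_P = 0.5·1000·(3.293² − 5.766²)/1000 = -11.2 kPa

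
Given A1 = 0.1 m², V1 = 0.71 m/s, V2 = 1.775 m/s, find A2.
Formula: V_2 = \frac{A_1 V_1}{A_2}
Substituting knowns: 1.775 = 0.1·0.71/A2
Solving for A2: A2 = 0.1·0.71/1.775 = 0.04 m²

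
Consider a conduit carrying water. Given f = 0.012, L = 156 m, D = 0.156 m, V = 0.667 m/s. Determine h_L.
Formula: h_L = f \frac{L}{D} \frac{V^2}{2g}
h_L = 0.012·(156/0.156)·0.667²/(2·9.81) = 0.2721 m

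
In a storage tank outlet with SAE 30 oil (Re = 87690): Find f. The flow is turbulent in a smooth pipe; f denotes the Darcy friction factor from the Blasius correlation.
Formula: f = \frac{0.316}{Re^{0.25}}
f = 0.316/87690^0.25 = 0.01836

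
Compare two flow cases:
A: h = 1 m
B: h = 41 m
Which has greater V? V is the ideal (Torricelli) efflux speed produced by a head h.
V(A) = 4.429 m/s, V(B) = 28.36 m/s. Answer: B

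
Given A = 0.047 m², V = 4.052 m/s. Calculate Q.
Formula: Q = A V
Q = 0.047·4.052·1000 = 190.4 L/s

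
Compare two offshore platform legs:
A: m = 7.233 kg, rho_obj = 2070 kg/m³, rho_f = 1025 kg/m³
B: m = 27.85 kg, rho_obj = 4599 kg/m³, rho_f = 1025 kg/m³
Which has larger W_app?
W_app(A) = 35.82 N, W_app(B) = 212.3 N. Answer: B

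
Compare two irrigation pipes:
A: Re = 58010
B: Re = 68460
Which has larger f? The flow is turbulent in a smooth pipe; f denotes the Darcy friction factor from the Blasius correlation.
f(A) = 0.02036, f(B) = 0.01954. Answer: A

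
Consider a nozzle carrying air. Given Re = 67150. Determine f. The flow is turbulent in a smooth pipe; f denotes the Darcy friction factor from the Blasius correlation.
Formula: f = \frac{0.316}{Re^{0.25}}
f = 0.316/67150^0.25 = 0.01963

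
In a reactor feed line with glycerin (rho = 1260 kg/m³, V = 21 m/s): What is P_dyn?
Formula: P_{dyn} = \frac{1}{2} \rho V^2
P_dyn = 0.5·1260·21²/1000 = 277.8 kPa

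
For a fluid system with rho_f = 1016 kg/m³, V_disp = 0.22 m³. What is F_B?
Formula: F_B = \rho_f g V_{disp}
F_B = 1016·9.81·0.22 = 2193 N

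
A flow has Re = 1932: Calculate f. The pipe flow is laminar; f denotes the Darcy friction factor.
Formula: f = \frac{64}{Re}
f = 64/1932 = 0.03313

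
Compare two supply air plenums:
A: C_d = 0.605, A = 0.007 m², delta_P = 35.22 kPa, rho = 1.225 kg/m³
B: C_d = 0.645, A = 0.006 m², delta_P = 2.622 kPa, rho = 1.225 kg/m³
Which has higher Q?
Q(A) = 1016 L/s, Q(B) = 253.2 L/s. Answer: A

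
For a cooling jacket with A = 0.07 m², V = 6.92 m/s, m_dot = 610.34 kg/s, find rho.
Formula: \dot{m} = \rho A V
Substituting knowns: 610.34 = rho·0.07·6.92
Solving for rho: rho = 610.34/(0.07·6.92) = 1260 kg/m³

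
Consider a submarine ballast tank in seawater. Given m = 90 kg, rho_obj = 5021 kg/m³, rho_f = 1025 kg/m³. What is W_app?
Formula: W_{app} = mg\left(1 - \frac{\rho_f}{\rho_{obj}}\right)
W_app = 90·9.81·(1 − 1025/5021) = 702.7 N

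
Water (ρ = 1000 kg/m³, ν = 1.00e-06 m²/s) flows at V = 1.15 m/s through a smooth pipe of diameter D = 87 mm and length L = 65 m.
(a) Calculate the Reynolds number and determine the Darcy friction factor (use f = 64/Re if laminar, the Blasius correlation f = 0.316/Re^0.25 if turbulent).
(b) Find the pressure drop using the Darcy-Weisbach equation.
(a) Re = V·D/ν = 1.15·0.087/1.00e-06 = 100050 → turbulent (Re > 4000); f = 0.316/Re^0.25 = 0.316/100050^0.25 = 0.017768 (Blasius is strictly valid for Re ≲ 1e5; used here as the smooth-pipe estimate the problem specifies)
(b) Darcy-Weisbach: ΔP = f·(L/D)·½ρV²/1000 = 0.017768·(65/0.087)·½·1000·1.15²/1000 = 8.778 kPa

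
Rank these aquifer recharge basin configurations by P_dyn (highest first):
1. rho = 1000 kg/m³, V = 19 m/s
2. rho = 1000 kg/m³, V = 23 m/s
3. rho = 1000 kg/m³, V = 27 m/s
Case 1: P_dyn = 180.5 kPa
Case 2: P_dyn = 264.5 kPa
Case 3: P_dyn = 364.5 kPa
Ranking (highest first): 3, 2, 1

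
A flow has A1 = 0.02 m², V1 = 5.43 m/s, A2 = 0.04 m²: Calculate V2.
Formula: V_2 = \frac{A_1 V_1}{A_2}
V2 = 0.02·5.43/0.04 = 2.715 m/s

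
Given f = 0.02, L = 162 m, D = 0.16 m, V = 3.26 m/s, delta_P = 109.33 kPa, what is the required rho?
Formula: \Delta P = f \frac{L}{D} \frac{\rho V^2}{2}
Substituting knowns: 109.33 = 0.02·(162/0.16)·0.5·rho·3.26²/1000
Solving for rho: rho = (109.33·1000)/(0.02·(162/0.16)·0.5·3.26²) = 1016 kg/m³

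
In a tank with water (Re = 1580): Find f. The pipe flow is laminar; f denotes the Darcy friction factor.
Formula: f = \frac{64}{Re}
f = 64/1580 = 0.04051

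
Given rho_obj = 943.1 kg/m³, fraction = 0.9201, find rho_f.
Formula: f_{sub} = \frac{\rho_{obj}}{\rho_f}
Substituting knowns: 0.9201 = 943.1/rho_f
Solving for rho_f: rho_f = 943.1/0.9201 = 1025 kg/m³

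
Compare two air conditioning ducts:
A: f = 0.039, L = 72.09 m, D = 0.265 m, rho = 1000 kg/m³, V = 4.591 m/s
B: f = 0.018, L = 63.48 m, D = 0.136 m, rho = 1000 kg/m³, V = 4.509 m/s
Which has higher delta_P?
delta_P(A) = 111.8 kPa, delta_P(B) = 85.41 kPa. Answer: A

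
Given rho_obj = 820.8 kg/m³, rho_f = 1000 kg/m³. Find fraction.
Formula: f_{sub} = \frac{\rho_{obj}}{\rho_f}
fraction = 820.8/1000 = 0.8208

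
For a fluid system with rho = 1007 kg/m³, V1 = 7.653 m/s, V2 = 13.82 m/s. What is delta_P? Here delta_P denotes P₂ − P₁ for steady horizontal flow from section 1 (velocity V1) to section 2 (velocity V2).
Formula: \Delta P = \frac{1}{2} \rho (V_1^2 - V_2^2)
delta_P = 0.5·1007·(7.653² − 13.82²)/1000 = -66.68 kPa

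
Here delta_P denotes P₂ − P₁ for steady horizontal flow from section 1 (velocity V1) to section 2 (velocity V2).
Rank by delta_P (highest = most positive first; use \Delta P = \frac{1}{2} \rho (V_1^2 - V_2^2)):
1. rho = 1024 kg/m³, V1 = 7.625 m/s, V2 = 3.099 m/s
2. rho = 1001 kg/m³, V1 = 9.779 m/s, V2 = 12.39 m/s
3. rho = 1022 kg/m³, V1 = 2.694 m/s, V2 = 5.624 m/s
Case 1: delta_P = 24.85 kPa
Case 2: delta_P = -28.97 kPa
Case 3: delta_P = -12.45 kPa
Ranking (highest first): 1, 3, 2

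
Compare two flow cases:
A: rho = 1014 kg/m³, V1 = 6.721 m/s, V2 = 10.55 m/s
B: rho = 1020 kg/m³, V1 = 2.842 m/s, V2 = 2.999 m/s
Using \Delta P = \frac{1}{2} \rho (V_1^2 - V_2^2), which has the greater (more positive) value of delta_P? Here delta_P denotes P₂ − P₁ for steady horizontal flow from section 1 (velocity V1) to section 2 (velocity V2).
delta_P(A) = -33.53 kPa, delta_P(B) = -0.4677 kPa. Answer: B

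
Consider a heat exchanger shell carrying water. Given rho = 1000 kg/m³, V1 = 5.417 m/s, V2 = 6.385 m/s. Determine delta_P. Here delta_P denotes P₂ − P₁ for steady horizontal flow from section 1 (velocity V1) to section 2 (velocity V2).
Formula: \Delta P = \frac{1}{2} \rho (V_1^2 - V_2^2)
delta_P = 0.5·1000·(5.417² − 6.385²)/1000 = -5.712 kPa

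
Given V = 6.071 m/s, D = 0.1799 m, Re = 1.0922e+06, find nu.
Formula: Re = \frac{V D}{\nu}
Substituting knowns: 1.0922e+06 = 6.071·0.1799/nu
Solving for nu: nu = 6.071·0.1799/1.0922e+06 = 1.000e-06 m²/s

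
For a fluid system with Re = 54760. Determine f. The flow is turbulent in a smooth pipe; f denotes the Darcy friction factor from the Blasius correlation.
Formula: f = \frac{0.316}{Re^{0.25}}
f = 0.316/54760^0.25 = 0.02066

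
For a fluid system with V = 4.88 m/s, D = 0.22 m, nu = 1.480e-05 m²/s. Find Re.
Formula: Re = \frac{V D}{\nu}
Re = 4.88·0.22/1.480e-05 = 72541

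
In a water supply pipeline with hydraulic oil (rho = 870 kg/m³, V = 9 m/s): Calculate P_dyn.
Formula: P_{dyn} = \frac{1}{2} \rho V^2
P_dyn = 0.5·870·9²/1000 = 35.23 kPa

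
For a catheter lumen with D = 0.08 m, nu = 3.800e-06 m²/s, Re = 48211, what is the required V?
Formula: Re = \frac{V D}{\nu}
Substituting knowns: 48211 = V·0.08/3.800e-06
Solving for V: V = 48211·3.800e-06/0.08 = 2.29 m/s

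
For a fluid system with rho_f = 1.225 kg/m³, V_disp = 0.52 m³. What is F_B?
Formula: F_B = \rho_f g V_{disp}
F_B = 1.225·9.81·0.52 = 6.249 N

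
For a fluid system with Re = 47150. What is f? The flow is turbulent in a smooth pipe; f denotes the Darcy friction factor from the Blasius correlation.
Formula: f = \frac{0.316}{Re^{0.25}}
f = 0.316/47150^0.25 = 0.02144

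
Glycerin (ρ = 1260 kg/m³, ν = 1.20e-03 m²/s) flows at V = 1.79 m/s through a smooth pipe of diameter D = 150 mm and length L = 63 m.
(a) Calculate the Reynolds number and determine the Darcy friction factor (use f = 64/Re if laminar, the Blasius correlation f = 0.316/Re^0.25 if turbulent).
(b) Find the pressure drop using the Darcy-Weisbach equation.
(a) Re = V·D/ν = 1.79·0.15/1.20e-03 = 223.75 → laminar (Re < 2300); f = 64/Re = 64/223.75 = 0.28603
(b) Darcy-Weisbach: ΔP = f·(L/D)·½ρV²/1000 = 0.28603·(63/0.150)·½·1260·1.79²/1000 = 242.5 kPa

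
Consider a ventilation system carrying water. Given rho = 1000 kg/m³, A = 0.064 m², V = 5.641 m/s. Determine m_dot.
Formula: \dot{m} = \rho A V
m_dot = 1000·0.064·5.641 = 361 kg/s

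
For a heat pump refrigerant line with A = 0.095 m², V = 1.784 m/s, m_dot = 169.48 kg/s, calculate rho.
Formula: \dot{m} = \rho A V
Substituting knowns: 169.48 = rho·0.095·1.784
Solving for rho: rho = 169.48/(0.095·1.784) = 1000 kg/m³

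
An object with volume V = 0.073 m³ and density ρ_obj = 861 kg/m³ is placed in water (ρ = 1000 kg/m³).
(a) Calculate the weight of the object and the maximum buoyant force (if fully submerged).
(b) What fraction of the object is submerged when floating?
(a) W=rho_obj*g*V=861*9.81*0.073=616.6 N; F_B(max)=rho*g*V=1000*9.81*0.073=716.1 N
(b) Floating fraction=rho_obj/rho=861/1000=0.861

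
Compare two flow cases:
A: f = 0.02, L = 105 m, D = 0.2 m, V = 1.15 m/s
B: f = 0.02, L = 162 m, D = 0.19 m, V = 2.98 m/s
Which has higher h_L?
h_L(A) = 0.7078 m, h_L(B) = 7.718 m. Answer: B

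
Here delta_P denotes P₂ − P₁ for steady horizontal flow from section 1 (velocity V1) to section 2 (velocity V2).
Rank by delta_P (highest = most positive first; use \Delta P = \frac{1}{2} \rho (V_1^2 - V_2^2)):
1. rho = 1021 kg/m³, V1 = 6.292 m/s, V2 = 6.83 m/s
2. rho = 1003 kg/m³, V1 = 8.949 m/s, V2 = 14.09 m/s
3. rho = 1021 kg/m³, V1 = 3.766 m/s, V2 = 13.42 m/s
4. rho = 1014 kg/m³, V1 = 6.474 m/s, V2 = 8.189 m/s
Case 1: delta_P = -3.604 kPa
Case 2: delta_P = -59.4 kPa
Case 3: delta_P = -84.7 kPa
Case 4: delta_P = -12.75 kPa
Ranking (highest first): 1, 4, 2, 3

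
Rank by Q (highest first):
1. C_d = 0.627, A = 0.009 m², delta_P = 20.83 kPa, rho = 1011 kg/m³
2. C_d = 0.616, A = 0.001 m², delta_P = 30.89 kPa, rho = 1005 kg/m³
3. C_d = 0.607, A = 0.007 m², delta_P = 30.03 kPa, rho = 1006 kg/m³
Case 1: Q = 36.22 L/s
Case 2: Q = 4.83 L/s
Case 3: Q = 32.83 L/s
Ranking (highest first): 1, 3, 2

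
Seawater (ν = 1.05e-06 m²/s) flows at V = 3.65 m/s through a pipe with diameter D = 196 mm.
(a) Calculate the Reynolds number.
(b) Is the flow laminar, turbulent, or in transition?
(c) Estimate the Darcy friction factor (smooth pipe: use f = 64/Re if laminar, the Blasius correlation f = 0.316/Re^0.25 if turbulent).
(a) Re = V·D/ν = 3.65·0.196/1.05e-06 = 681330
(b) Flow regime: turbulent (Re > 4000)
(c) Friction factor: f = 0.316/Re^0.25 = 0.316/681330^0.25 = 0.011 (Blasius is strictly valid for Re ≲ 1e5; used here as the smooth-pipe estimate the problem specifies)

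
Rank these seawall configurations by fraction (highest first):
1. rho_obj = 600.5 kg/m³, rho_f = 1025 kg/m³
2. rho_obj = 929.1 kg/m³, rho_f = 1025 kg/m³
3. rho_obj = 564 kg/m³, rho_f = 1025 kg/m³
Case 1: fraction = 0.5859
Case 2: fraction = 0.9064
Case 3: fraction = 0.5502
Ranking (highest first): 2, 1, 3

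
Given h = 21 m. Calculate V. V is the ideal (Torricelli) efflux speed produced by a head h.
Formula: V = \sqrt{2 g h}
V = √(2·9.81·21) = 20.3 m/s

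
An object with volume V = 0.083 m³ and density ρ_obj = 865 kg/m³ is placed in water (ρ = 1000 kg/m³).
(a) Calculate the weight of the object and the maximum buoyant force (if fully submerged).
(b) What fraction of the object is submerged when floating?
(a) W=rho_obj*g*V=865*9.81*0.083=704.3 N; F_B(max)=rho*g*V=1000*9.81*0.083=814.2 N
(b) Floating fraction=rho_obj/rho=865/1000=0.865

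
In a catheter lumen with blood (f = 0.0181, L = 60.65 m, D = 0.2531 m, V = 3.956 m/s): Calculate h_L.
Formula: h_L = f \frac{L}{D} \frac{V^2}{2g}
h_L = 0.0181·(60.65/0.2531)·3.956²/(2·9.81) = 3.46 m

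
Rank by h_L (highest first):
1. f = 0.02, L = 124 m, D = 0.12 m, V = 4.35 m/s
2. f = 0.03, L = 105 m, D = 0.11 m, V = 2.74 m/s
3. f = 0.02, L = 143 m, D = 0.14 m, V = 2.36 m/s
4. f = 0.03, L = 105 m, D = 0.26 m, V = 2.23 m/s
Case 1: h_L = 19.93 m
Case 2: h_L = 10.96 m
Case 3: h_L = 5.799 m
Case 4: h_L = 3.071 m
Ranking (highest first): 1, 2, 3, 4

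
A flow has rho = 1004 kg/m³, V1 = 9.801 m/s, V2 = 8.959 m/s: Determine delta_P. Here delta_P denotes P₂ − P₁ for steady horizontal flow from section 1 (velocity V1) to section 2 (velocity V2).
Formula: \Delta P = \frac{1}{2} \rho (V_1^2 - V_2^2)
delta_P = 0.5·1004·(9.801² − 8.959²)/1000 = 7.93 kPa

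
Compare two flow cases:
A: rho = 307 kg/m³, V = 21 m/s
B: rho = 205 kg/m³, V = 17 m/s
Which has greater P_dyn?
P_dyn(A) = 67.69 kPa, P_dyn(B) = 29.62 kPa. Answer: A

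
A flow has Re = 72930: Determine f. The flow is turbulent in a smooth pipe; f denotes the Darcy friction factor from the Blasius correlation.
Formula: f = \frac{0.316}{Re^{0.25}}
f = 0.316/72930^0.25 = 0.01923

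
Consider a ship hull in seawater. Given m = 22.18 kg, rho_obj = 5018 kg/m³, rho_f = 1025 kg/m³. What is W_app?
Formula: W_{app} = mg\left(1 - \frac{\rho_f}{\rho_{obj}}\right)
W_app = 22.18·9.81·(1 − 1025/5018) = 173.1 N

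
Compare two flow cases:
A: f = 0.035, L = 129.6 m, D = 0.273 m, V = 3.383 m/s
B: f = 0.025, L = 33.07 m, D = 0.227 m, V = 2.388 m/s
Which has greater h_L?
h_L(A) = 9.692 m, h_L(B) = 1.059 m. Answer: A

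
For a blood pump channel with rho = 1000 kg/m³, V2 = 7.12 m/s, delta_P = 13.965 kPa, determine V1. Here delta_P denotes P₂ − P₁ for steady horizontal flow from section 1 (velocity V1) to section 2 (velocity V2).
Formula: \Delta P = \frac{1}{2} \rho (V_1^2 - V_2^2)
Substituting knowns: 13.965 = 0.5·1000·(V1² − 7.12²)/1000
Solving for V1: V1 = √(7.12² + 2·(13.965·1000)/1000) = 8.867 m/s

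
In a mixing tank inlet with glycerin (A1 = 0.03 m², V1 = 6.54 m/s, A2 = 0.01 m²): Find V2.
Formula: V_2 = \frac{A_1 V_1}{A_2}
V2 = 0.03·6.54/0.01 = 19.62 m/s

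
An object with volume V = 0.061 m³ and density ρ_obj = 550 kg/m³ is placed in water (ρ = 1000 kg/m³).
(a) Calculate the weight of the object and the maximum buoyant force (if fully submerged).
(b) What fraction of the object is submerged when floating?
(a) W=rho_obj*g*V=550*9.81*0.061=329.1 N; F_B(max)=rho*g*V=1000*9.81*0.061=598.4 N
(b) Floating fraction=rho_obj/rho=550/1000=0.550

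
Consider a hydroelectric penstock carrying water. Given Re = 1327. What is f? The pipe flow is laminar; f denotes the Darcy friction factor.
Formula: f = \frac{64}{Re}
f = 64/1327 = 0.04823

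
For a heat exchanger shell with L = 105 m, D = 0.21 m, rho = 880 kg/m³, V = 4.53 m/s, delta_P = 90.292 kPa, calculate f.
Formula: \Delta P = f \frac{L}{D} \frac{\rho V^2}{2}
Substituting knowns: 90.292 = f·(105/0.21)·0.5·880·4.53²/1000
Solving for f: f = (90.292·1000)/((105/0.21)·0.5·880·4.53²) = 0.02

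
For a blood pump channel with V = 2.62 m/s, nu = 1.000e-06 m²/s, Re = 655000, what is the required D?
Formula: Re = \frac{V D}{\nu}
Substituting knowns: 655000 = 2.62·D/1.000e-06
Solving for D: D = 655000·1.000e-06/2.62 = 0.25 m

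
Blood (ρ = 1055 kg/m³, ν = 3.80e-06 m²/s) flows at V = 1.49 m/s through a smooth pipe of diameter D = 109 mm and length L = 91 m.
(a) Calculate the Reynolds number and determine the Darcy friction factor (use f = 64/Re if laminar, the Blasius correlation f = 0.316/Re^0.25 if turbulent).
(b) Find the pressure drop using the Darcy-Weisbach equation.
(a) Re = V·D/ν = 1.49·0.109/3.80e-06 = 42739 → turbulent (Re > 4000); f = 0.316/Re^0.25 = 0.316/42739^0.25 = 0.021978
(b) Darcy-Weisbach: ΔP = f·(L/D)·½ρV²/1000 = 0.021978·(91/0.109)·½·1055·1.49²/1000 = 21.49 kPa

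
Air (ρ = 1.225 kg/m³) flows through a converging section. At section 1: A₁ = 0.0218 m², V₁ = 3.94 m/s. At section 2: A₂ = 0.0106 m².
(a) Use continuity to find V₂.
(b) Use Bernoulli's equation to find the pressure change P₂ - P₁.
(a) Continuity: A₁V₁=A₂V₂ -> V₂=A₁V₁/A₂=0.0218*3.94/0.0106=8.10 m/s
(b) Bernoulli: P₂-P₁=0.5*rho*(V₁^2-V₂^2)/1000=0.5*1.225*(3.94^2-8.10^2)/1000=-0.03068 kPa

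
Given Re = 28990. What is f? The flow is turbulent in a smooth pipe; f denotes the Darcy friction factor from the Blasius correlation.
Formula: f = \frac{0.316}{Re^{0.25}}
f = 0.316/28990^0.25 = 0.02422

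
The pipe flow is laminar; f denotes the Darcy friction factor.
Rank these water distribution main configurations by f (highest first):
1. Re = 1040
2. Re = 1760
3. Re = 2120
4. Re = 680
Case 1: f = 0.06154
Case 2: f = 0.03636
Case 3: f = 0.03019
Case 4: f = 0.09412
Ranking (highest first): 4, 1, 2, 3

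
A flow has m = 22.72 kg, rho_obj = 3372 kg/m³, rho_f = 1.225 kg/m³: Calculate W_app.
Formula: W_{app} = mg\left(1 - \frac{\rho_f}{\rho_{obj}}\right)
W_app = 22.72·9.81·(1 − 1.225/3372) = 222.8 N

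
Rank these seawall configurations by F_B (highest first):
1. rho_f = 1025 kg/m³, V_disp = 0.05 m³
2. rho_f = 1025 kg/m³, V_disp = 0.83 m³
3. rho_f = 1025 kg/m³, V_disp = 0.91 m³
Case 1: F_B = 502.8 N
Case 2: F_B = 8346 N
Case 3: F_B = 9150 N
Ranking (highest first): 3, 2, 1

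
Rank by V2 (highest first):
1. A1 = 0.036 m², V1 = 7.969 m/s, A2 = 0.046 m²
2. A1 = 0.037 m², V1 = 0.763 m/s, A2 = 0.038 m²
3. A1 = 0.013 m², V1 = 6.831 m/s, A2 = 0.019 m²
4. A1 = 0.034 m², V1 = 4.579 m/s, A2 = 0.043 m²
Case 1: V2 = 6.237 m/s
Case 2: V2 = 0.7429 m/s
Case 3: V2 = 4.674 m/s
Case 4: V2 = 3.621 m/s
Ranking (highest first): 1, 3, 4, 2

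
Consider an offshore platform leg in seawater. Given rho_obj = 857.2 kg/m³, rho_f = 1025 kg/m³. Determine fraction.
Formula: f_{sub} = \frac{\rho_{obj}}{\rho_f}
fraction = 857.2/1025 = 0.8363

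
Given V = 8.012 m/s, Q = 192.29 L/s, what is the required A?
Formula: Q = A V
Substituting knowns: 192.29 = A·8.012·1000
Solving for A: A = (192.29/1000)/8.012 = 0.024 m²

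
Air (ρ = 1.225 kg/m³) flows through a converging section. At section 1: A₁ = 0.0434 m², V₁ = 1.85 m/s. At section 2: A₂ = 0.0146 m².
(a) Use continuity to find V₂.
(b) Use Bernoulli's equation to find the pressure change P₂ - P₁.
(a) Continuity: A₁V₁=A₂V₂ -> V₂=A₁V₁/A₂=0.0434*1.85/0.0146=5.50 m/s
(b) Bernoulli: P₂-P₁=0.5*rho*(V₁^2-V₂^2)/1000=0.5*1.225*(1.85^2-5.50^2)/1000=-0.01643 kPa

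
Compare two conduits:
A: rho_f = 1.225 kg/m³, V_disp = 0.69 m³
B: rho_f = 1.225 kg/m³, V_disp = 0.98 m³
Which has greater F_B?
F_B(A) = 8.292 N, F_B(B) = 11.78 N. Answer: B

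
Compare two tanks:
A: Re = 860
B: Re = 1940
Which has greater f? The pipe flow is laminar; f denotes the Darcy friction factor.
f(A) = 0.07442, f(B) = 0.03299. Answer: A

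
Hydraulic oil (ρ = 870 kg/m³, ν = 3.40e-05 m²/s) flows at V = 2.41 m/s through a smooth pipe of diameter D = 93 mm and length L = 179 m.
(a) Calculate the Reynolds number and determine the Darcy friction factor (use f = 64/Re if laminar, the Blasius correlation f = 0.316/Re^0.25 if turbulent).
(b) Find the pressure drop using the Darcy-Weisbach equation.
(a) Re = V·D/ν = 2.41·0.093/3.40e-05 = 6592.1 → turbulent (Re > 4000); f = 0.316/Re^0.25 = 0.316/6592.1^0.25 = 0.03507
(b) Darcy-Weisbach: ΔP = f·(L/D)·½ρV²/1000 = 0.03507·(179/0.093)·½·870·2.41²/1000 = 170.5 kPa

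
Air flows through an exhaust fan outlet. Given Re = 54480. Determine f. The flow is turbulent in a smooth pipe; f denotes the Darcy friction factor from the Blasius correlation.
Formula: f = \frac{0.316}{Re^{0.25}}
f = 0.316/54480^0.25 = 0.02068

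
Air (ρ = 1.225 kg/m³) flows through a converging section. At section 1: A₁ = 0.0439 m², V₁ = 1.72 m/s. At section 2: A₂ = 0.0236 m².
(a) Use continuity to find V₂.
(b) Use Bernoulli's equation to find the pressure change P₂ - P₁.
(a) Continuity: A₁V₁=A₂V₂ -> V₂=A₁V₁/A₂=0.0439*1.72/0.0236=3.20 m/s
(b) Bernoulli: P₂-P₁=0.5*rho*(V₁^2-V₂^2)/1000=0.5*1.225*(1.72^2-3.20^2)/1000=-0.00446 kPa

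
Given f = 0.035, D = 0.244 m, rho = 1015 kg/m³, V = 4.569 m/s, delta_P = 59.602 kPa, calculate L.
Formula: \Delta P = f \frac{L}{D} \frac{\rho V^2}{2}
Substituting knowns: 59.602 = 0.035·(L/0.244)·0.5·1015·4.569²/1000
Solving for L: L = (59.602·1000)·0.244/(0.035·0.5·1015·4.569²) = 39.22 m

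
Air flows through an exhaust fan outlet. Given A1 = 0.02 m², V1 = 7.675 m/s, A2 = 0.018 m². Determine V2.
Formula: V_2 = \frac{A_1 V_1}{A_2}
V2 = 0.02·7.675/0.018 = 8.528 m/s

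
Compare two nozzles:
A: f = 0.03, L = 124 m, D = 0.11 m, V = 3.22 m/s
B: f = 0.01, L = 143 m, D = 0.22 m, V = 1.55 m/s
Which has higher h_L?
h_L(A) = 17.87 m, h_L(B) = 0.7959 m. Answer: A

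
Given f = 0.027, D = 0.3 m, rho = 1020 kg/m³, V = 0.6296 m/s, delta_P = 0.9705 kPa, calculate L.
Formula: \Delta P = f \frac{L}{D} \frac{\rho V^2}{2}
Substituting knowns: 0.9705 = 0.027·(L/0.3)·0.5·1020·0.6296²/1000
Solving for L: L = (0.9705·1000)·0.3/(0.027·0.5·1020·0.6296²) = 53.34 m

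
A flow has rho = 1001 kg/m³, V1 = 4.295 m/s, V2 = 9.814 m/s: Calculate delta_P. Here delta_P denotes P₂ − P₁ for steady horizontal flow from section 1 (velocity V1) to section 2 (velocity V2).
Formula: \Delta P = \frac{1}{2} \rho (V_1^2 - V_2^2)
delta_P = 0.5·1001·(4.295² − 9.814²)/1000 = -38.97 kPa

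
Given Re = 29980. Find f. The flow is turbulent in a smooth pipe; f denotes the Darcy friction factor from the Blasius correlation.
Formula: f = \frac{0.316}{Re^{0.25}}
f = 0.316/29980^0.25 = 0.02401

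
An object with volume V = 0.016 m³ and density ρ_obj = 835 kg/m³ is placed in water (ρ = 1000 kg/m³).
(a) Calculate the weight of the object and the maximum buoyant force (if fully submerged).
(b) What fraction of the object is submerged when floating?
(a) W=rho_obj*g*V=835*9.81*0.016=131.1 N; F_B(max)=rho*g*V=1000*9.81*0.016=157.0 N
(b) Floating fraction=rho_obj/rho=835/1000=0.835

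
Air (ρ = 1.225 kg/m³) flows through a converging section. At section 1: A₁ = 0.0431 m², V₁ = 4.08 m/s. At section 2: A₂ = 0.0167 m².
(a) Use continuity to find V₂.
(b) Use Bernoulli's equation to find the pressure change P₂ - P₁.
(a) Continuity: A₁V₁=A₂V₂ -> V₂=A₁V₁/A₂=0.0431*4.08/0.0167=10.53 m/s
(b) Bernoulli: P₂-P₁=0.5*rho*(V₁^2-V₂^2)/1000=0.5*1.225*(4.08^2-10.53^2)/1000=-0.05772 kPa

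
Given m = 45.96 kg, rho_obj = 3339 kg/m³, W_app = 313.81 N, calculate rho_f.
Formula: W_{app} = mg\left(1 - \frac{\rho_f}{\rho_{obj}}\right)
Substituting knowns: 313.81 = 45.96·9.81·(1 − rho_f/3339)
Solving for rho_f: rho_f = 3339·(1 − 313.81/(45.96·9.81)) = 1015 kg/m³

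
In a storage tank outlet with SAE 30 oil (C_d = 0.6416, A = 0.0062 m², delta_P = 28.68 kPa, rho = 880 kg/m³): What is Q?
Formula: Q = C_d A \sqrt{\frac{2 \Delta P}{\rho}}
Q = 0.6416·0.0062·√(2·(28.68·1000)/880)·1000 = 32.12 L/s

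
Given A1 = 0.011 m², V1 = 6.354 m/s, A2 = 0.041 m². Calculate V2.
Formula: V_2 = \frac{A_1 V_1}{A_2}
V2 = 0.011·6.354/0.041 = 1.705 m/s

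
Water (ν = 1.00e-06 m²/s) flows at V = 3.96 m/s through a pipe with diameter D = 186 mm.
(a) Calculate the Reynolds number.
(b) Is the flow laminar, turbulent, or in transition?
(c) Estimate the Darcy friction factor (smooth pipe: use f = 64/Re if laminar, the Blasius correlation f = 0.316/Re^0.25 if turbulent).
(a) Re = V·D/ν = 3.96·0.186/1.00e-06 = 736560
(b) Flow regime: turbulent (Re > 4000)
(c) Friction factor: f = 0.316/Re^0.25 = 0.316/736560^0.25 = 0.01079 (Blasius is strictly valid for Re ≲ 1e5; used here as the smooth-pipe estimate the problem specifies)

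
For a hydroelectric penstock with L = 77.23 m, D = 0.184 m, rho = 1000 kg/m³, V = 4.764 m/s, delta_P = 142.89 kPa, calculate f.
Formula: \Delta P = f \frac{L}{D} \frac{\rho V^2}{2}
Substituting knowns: 142.89 = f·(77.23/0.184)·0.5·1000·4.764²/1000
Solving for f: f = (142.89·1000)/((77.23/0.184)·0.5·1000·4.764²) = 0.03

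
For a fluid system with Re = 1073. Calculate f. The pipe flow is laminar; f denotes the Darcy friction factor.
Formula: f = \frac{64}{Re}
f = 64/1073 = 0.05965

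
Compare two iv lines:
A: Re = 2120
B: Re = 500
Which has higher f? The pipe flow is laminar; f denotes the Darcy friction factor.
f(A) = 0.03019, f(B) = 0.128. Answer: B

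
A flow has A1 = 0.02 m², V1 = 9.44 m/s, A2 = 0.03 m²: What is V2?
Formula: V_2 = \frac{A_1 V_1}{A_2}
V2 = 0.02·9.44/0.03 = 6.293 m/s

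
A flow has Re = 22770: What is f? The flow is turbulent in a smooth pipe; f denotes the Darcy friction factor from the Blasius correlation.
Formula: f = \frac{0.316}{Re^{0.25}}
f = 0.316/22770^0.25 = 0.02572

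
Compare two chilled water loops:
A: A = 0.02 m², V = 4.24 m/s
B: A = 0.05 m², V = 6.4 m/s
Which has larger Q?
Q(A) = 84.8 L/s, Q(B) = 320 L/s. Answer: B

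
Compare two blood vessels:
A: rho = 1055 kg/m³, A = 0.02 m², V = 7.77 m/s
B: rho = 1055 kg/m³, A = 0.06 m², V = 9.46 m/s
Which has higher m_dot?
m_dot(A) = 163.9 kg/s, m_dot(B) = 598.8 kg/s. Answer: B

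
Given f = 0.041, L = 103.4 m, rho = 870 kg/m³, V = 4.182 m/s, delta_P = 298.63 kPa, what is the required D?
Formula: \Delta P = f \frac{L}{D} \frac{\rho V^2}{2}
Substituting knowns: 298.63 = 0.041·(103.4/D)·0.5·870·4.182²/1000
Solving for D: D = 0.041·103.4·0.5·870·4.182²/(298.63·1000) = 0.108 m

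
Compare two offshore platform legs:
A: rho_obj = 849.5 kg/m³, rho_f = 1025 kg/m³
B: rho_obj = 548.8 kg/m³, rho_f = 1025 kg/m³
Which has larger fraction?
fraction(A) = 0.8288, fraction(B) = 0.5354. Answer: A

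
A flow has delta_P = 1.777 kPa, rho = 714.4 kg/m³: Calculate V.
Formula: V = \sqrt{\frac{2 \Delta P}{\rho}}
V = √(2·(1.777·1000)/714.4) = 2.23 m/s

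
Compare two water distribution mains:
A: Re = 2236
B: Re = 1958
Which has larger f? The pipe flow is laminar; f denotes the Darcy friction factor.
f(A) = 0.02862, f(B) = 0.03269. Answer: B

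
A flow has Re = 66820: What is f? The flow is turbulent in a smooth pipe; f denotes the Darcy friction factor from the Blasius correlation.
Formula: f = \frac{0.316}{Re^{0.25}}
f = 0.316/66820^0.25 = 0.01965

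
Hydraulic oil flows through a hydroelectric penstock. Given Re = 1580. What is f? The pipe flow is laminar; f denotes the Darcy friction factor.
Formula: f = \frac{64}{Re}
f = 64/1580 = 0.04051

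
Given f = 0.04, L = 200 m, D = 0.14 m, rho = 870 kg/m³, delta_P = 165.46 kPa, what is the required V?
Formula: \Delta P = f \frac{L}{D} \frac{\rho V^2}{2}
Substituting knowns: 165.46 = 0.04·(200/0.14)·0.5·870·V²/1000
Solving for V: V = √((165.46·1000)/(0.04·(200/0.14)·0.5·870)) = 2.58 m/s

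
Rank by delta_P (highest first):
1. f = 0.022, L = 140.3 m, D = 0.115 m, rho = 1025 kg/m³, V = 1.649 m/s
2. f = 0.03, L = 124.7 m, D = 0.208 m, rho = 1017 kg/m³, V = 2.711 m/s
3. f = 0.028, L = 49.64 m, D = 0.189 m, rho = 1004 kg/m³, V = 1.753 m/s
Case 1: delta_P = 37.4 kPa
Case 2: delta_P = 67.22 kPa
Case 3: delta_P = 11.34 kPa
Ranking (highest first): 2, 1, 3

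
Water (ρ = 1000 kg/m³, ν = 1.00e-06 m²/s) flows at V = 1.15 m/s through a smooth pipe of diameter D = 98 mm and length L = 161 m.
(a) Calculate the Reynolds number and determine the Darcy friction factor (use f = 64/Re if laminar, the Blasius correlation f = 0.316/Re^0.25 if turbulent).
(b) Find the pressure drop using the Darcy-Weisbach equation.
(a) Re = V·D/ν = 1.15·0.098/1.00e-06 = 112700 → turbulent (Re > 4000); f = 0.316/Re^0.25 = 0.316/112700^0.25 = 0.017247 (Blasius is strictly valid for Re ≲ 1e5; used here as the smooth-pipe estimate the problem specifies)
(b) Darcy-Weisbach: ΔP = f·(L/D)·½ρV²/1000 = 0.017247·(161/0.098)·½·1000·1.15²/1000 = 18.74 kPa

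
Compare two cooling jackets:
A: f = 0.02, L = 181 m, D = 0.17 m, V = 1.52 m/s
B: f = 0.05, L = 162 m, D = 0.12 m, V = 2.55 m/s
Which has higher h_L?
h_L(A) = 2.508 m, h_L(B) = 22.37 m. Answer: B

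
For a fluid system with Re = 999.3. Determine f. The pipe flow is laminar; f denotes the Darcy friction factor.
Formula: f = \frac{64}{Re}
f = 64/999.3 = 0.06404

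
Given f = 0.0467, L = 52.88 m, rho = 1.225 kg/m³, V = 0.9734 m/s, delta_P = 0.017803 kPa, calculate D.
Formula: \Delta P = f \frac{L}{D} \frac{\rho V^2}{2}
Substituting knowns: 0.017803 = 0.0467·(52.88/D)·0.5·1.225·0.9734²/1000
Solving for D: D = 0.0467·52.88·0.5·1.225·0.9734²/(0.017803·1000) = 0.0805 m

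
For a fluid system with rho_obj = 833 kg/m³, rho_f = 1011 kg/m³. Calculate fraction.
Formula: f_{sub} = \frac{\rho_{obj}}{\rho_f}
fraction = 833/1011 = 0.8239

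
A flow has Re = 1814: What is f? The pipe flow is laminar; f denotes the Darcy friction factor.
Formula: f = \frac{64}{Re}
f = 64/1814 = 0.03528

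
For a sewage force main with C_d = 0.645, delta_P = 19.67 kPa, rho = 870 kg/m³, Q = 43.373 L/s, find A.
Formula: Q = C_d A \sqrt{\frac{2 \Delta P}{\rho}}
Substituting knowns: 43.373 = 0.645·A·√(2·(19.67·1000)/870)·1000
Solving for A: A = (43.373/1000)/(0.645·√(2·(19.67·1000)/870)) = 0.01 m²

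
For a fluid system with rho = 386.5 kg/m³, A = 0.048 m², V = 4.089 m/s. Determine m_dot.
Formula: \dot{m} = \rho A V
m_dot = 386.5·0.048·4.089 = 75.86 kg/s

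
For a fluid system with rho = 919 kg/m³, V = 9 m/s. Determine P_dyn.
Formula: P_{dyn} = \frac{1}{2} \rho V^2
P_dyn = 0.5·919·9²/1000 = 37.22 kPa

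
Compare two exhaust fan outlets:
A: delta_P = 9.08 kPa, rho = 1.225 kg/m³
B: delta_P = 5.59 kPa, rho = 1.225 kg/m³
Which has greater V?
V(A) = 121.8 m/s, V(B) = 95.53 m/s. Answer: A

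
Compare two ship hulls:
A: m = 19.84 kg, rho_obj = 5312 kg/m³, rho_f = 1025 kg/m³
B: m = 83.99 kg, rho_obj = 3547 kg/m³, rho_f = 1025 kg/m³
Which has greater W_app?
W_app(A) = 157.1 N, W_app(B) = 585.8 N. Answer: B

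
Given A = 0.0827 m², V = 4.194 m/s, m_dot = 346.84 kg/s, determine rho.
Formula: \dot{m} = \rho A V
Substituting knowns: 346.84 = rho·0.0827·4.194
Solving for rho: rho = 346.84/(0.0827·4.194) = 1000 kg/m³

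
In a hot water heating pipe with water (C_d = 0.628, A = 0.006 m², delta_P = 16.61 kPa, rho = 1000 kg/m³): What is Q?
Formula: Q = C_d A \sqrt{\frac{2 \Delta P}{\rho}}
Q = 0.628·0.006·√(2·(16.61·1000)/1000)·1000 = 21.72 L/s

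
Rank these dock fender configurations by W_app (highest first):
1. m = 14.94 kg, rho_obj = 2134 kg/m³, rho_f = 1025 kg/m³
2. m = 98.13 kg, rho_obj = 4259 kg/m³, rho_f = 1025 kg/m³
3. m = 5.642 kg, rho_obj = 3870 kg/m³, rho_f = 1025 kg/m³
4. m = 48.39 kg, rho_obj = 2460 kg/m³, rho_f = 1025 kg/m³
Case 1: W_app = 76.17 N
Case 2: W_app = 731 N
Case 3: W_app = 40.69 N
Case 4: W_app = 276.9 N
Ranking (highest first): 2, 4, 1, 3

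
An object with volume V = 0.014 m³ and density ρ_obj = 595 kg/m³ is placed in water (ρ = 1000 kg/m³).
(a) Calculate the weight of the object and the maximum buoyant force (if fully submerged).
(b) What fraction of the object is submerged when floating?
(a) W=rho_obj*g*V=595*9.81*0.014=81.7 N; F_B(max)=rho*g*V=1000*9.81*0.014=137.3 N
(b) Floating fraction=rho_obj/rho=595/1000=0.595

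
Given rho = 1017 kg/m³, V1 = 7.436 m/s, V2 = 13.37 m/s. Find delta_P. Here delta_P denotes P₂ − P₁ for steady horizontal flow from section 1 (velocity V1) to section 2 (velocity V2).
Formula: \Delta P = \frac{1}{2} \rho (V_1^2 - V_2^2)
delta_P = 0.5·1017·(7.436² − 13.37²)/1000 = -62.78 kPa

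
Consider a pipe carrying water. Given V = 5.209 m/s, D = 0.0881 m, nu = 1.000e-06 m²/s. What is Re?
Formula: Re = \frac{V D}{\nu}
Re = 5.209·0.0881/1.000e-06 = 458913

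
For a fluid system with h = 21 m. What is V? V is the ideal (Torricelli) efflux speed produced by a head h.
Formula: V = \sqrt{2 g h}
V = √(2·9.81·21) = 20.3 m/s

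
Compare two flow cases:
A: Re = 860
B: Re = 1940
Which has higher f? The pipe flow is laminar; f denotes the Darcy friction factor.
f(A) = 0.07442, f(B) = 0.03299. Answer: A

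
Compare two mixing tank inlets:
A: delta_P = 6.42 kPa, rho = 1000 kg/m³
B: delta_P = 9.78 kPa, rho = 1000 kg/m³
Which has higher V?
V(A) = 3.583 m/s, V(B) = 4.423 m/s. Answer: B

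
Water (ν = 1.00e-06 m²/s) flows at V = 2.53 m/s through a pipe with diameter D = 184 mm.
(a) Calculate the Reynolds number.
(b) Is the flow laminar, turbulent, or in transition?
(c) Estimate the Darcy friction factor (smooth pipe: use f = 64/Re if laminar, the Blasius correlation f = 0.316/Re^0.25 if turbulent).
(a) Re = V·D/ν = 2.53·0.184/1.00e-06 = 465520
(b) Flow regime: turbulent (Re > 4000)
(c) Friction factor: f = 0.316/Re^0.25 = 0.316/465520^0.25 = 0.0121 (Blasius is strictly valid for Re ≲ 1e5; used here as the smooth-pipe estimate the problem specifies)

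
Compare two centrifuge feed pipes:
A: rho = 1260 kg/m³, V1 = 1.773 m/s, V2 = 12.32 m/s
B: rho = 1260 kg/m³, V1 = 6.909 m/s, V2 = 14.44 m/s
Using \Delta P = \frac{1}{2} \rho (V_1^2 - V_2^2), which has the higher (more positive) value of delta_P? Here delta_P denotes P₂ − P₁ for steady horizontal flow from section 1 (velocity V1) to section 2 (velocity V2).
delta_P(A) = -93.64 kPa, delta_P(B) = -101.3 kPa. Answer: A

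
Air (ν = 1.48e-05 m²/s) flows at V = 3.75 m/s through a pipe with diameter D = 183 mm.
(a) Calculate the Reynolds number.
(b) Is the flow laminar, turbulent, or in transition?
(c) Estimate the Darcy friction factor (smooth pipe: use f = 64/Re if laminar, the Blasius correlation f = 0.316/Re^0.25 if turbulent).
(a) Re = V·D/ν = 3.75·0.183/1.48e-05 = 46368
(b) Flow regime: turbulent (Re > 4000)
(c) Friction factor: f = 0.316/Re^0.25 = 0.316/46368^0.25 = 0.02153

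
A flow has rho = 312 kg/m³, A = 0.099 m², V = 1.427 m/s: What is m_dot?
Formula: \dot{m} = \rho A V
m_dot = 312·0.099·1.427 = 44.08 kg/s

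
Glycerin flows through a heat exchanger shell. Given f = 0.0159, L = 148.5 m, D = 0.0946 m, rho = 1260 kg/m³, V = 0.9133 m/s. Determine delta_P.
Formula: \Delta P = f \frac{L}{D} \frac{\rho V^2}{2}
delta_P = 0.0159·(148.5/0.0946)·0.5·1260·0.9133²/1000 = 13.12 kPa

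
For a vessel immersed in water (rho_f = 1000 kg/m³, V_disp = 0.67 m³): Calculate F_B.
Formula: F_B = \rho_f g V_{disp}
F_B = 1000·9.81·0.67 = 6573 N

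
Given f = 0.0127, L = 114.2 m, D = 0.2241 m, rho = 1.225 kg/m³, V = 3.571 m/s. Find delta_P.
Formula: \Delta P = f \frac{L}{D} \frac{\rho V^2}{2}
delta_P = 0.0127·(114.2/0.2241)·0.5·1.225·3.571²/1000 = 0.05055 kPa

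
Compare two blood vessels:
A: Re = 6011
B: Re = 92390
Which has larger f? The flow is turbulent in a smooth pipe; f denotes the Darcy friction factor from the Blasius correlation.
f(A) = 0.03589, f(B) = 0.01813. Answer: A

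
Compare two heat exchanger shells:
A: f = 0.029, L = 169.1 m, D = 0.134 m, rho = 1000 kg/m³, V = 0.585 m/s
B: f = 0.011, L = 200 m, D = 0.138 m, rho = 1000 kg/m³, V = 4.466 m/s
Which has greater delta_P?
delta_P(A) = 6.262 kPa, delta_P(B) = 159 kPa. Answer: B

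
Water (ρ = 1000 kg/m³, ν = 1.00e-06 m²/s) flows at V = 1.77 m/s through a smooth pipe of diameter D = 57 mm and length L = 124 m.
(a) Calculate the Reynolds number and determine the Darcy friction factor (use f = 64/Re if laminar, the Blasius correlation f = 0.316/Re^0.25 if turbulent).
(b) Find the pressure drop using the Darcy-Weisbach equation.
(a) Re = V·D/ν = 1.77·0.057/1.00e-06 = 100890 → turbulent (Re > 4000); f = 0.316/Re^0.25 = 0.316/100890^0.25 = 0.017731 (Blasius is strictly valid for Re ≲ 1e5; used here as the smooth-pipe estimate the problem specifies)
(b) Darcy-Weisbach: ΔP = f·(L/D)·½ρV²/1000 = 0.017731·(124/0.057)·½·1000·1.77²/1000 = 60.42 kPa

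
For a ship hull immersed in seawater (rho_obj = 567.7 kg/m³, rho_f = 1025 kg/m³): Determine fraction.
Formula: f_{sub} = \frac{\rho_{obj}}{\rho_f}
fraction = 567.7/1025 = 0.5539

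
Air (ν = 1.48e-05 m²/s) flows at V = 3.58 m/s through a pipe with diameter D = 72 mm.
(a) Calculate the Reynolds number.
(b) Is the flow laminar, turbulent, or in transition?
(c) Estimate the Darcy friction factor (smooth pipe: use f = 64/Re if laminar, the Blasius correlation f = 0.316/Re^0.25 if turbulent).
(a) Re = V·D/ν = 3.58·0.072/1.48e-05 = 17416
(b) Flow regime: turbulent (Re > 4000)
(c) Friction factor: f = 0.316/Re^0.25 = 0.316/17416^0.25 = 0.02751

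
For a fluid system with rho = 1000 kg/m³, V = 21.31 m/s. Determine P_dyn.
Formula: P_{dyn} = \frac{1}{2} \rho V^2
P_dyn = 0.5·1000·21.31²/1000 = 227.1 kPa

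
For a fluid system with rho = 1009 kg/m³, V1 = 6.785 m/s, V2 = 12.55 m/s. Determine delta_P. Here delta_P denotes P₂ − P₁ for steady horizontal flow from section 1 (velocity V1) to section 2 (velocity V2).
Formula: \Delta P = \frac{1}{2} \rho (V_1^2 - V_2^2)
delta_P = 0.5·1009·(6.785² − 12.55²)/1000 = -56.23 kPa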